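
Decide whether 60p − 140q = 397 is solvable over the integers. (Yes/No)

No

gcd(60, 140): 140 = 2·60 + 20; 60 = 3·20 + 0 → 20
20 does not divide 397, so a solution does not exist.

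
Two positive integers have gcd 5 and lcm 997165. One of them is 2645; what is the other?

1885

Using ab = gcd(a,b)·lcm(a,b) = 5·997165 = 4985825, we get b = 4985825/2645 = 1885.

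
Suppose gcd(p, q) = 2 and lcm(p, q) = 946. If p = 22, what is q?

p·q = gcd·lcm = 2·946 = 1892, so q = 1892/22 = 86.

86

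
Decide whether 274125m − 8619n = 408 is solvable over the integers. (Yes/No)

Yes

By Bézout, 274125m − 8619n = 408 has integer solutions iff gcd(274125, 8619) | 408.
Euclid: 274125 = 31·8619 + 6936; 8619 = 1·6936 + 1683; 6936 = 4·1683 + 204; 1683 = 8·204 + 51; 204 = 4·51 + 0. gcd = 51; 408 mod 51 = 0. Yes.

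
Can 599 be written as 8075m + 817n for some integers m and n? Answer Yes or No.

gcd(8075, 817): 8075 = 9·817 + 722; 817 = 1·722 + 95; 722 = 7·95 + 57; 95 = 1·57 + 38; 57 = 1·38 + 19; 38 = 2·19 + 0 → 19
19 does not divide 599, so a solution does not exist.

No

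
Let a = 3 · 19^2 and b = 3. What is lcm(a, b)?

max exponent per prime: 3 · 19^2 = 1083

1083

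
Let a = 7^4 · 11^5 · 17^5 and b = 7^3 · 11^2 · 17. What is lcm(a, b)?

max exponent per prime: 7^4 · 11^5 · 17^5 = 549035204686507

549035204686507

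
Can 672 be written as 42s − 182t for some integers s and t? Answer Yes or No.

By Bézout, 42s − 182t = 672 has integer solutions iff gcd(42, 182) | 672.
Euclid: 182 = 4·42 + 14; 42 = 3·14 + 0. gcd = 14; 672 mod 14 = 0. Yes.

Yes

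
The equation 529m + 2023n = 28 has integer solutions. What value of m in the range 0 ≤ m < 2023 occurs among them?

gcd(529, 2023) = 1 (Euclid: 2023 = 3·529 + 436; 529 = 1·436 + 93; 436 = 4·93 + 64; 93 = 1·64 + 29; 64 = 2·29 + 6; 29 = 4·6 + 5; 6 = 1·5 + 1; 5 = 5·1 + 0), and 1 | 28.
Extended Euclid: 529·(-348) + 2023·(91) = 1. Scale by 28: m₀ = -9744.
General solution m = m₀ + 2023t; reducing mod 2023 gives m = 371 (and n = -97).

371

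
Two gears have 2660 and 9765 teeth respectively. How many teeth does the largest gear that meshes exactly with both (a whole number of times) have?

2660 = 2² · 5 · 7 · 19
9765 = 3² · 5 · 7 · 31
Common: 5 · 7 = 35

35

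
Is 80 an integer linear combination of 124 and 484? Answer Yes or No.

By Bézout, 124p + 484q = 80 has integer solutions iff gcd(124, 484) | 80.
Euclid: 484 = 3·124 + 112; 124 = 1·112 + 12; 112 = 9·12 + 4; 12 = 3·4 + 0. gcd = 4; 80 mod 4 = 0. Yes.

Yes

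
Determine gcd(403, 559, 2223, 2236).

403 = 13 · 31; 559 = 13 · 43; 2223 = 3² · 13 · 19; 2236 = 2² · 13 · 43
gcd takes min exponent of each prime: 13 = 13

13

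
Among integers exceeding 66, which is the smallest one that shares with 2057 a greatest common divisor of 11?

77

Multiples of 11 above 66: 11·7, 11·8, … . Need the cofactor coprime to 2057/11 = 187.
Checking s = 7, 8, … the first with gcd(s, 187) = 1 is s = 7, giving 77.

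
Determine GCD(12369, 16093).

133

12369 = 3 · 7 · 19 · 31
16093 = 7 · 11² · 19
Common: 7 · 19 = 133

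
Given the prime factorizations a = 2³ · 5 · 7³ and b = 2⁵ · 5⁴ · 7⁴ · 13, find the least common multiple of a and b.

624260000

max exponent per prime: 2⁵ · 5⁴ · 7⁴ · 13 = 624260000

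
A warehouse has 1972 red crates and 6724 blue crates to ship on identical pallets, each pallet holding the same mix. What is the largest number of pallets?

4

Euclid: 6724 = 3·1972 + 808; 1972 = 2·808 + 356; 808 = 2·356 + 96; 356 = 3·96 + 68; 96 = 1·68 + 28; 68 = 2·28 + 12; 28 = 2·12 + 4; 12 = 3·4 + 0. Last nonzero remainder: 4.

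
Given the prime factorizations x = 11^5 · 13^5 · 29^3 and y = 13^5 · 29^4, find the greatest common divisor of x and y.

9055464977

min exponent per shared prime: 13^5 · 29^3 = 9055464977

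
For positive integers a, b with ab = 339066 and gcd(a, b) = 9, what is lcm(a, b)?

37674

Since gcd(a,b)·lcm(a,b) = ab, lcm = 339066/9 = 37674.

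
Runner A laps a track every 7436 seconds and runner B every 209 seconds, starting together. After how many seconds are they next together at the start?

7436 = 2² · 11 · 13²; 209 = 11 · 19
max exponents: 2² · 11 · 13² · 19 = 141284

141284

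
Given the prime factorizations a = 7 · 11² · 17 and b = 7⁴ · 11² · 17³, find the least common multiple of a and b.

1427329673

max exponent per prime: 7⁴ · 11² · 17³ = 1427329673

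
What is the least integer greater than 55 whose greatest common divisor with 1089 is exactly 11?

77

gcd(t, 1089) = 11 forces 11 | t; write t = 11s. Then gcd(11s, 11·99) = 11·gcd(s, 99), so need gcd(s, 99) = 1.
11s > 55 gives s ≥ 6. The least s ≥ 6 coprime to 99 is 7, so t = 11·7 = 77.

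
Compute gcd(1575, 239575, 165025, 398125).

175

gcd(1575, 239575): 239575 = 152·1575 + 175; 1575 = 9·175 + 0 → 175
gcd(175, 165025): 165025 = 943·175 + 0 → 175
gcd(175, 398125): 398125 = 2275·175 + 0 → 175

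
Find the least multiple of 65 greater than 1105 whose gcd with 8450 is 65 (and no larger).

1235

Multiples of 65 above 1105: 65·18, 65·19, … . Need the cofactor coprime to 8450/65 = 130.
Checking s = 18, 19, … the first with gcd(s, 130) = 1 is s = 19, giving 1235.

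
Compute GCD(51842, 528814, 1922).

2

gcd(51842, 528814): 528814 = 10·51842 + 10394; 51842 = 4·10394 + 10266; 10394 = 1·10266 + 128; 10266 = 80·128 + 26; 128 = 4·26 + 24; 26 = 1·24 + 2; 24 = 12·2 + 0 → 2
gcd(2, 1922): 1922 = 961·2 + 0 → 2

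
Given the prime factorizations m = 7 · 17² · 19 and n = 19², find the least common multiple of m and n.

max exponent per prime: 7 · 17² · 19² = 730303

730303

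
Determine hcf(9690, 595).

85

9690 = 2 · 3 · 5 · 17 · 19
595 = 5 · 7 · 17
Common: 5 · 17 = 85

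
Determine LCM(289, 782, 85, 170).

66470

289 = 17²; 782 = 2 · 17 · 23; 85 = 5 · 17; 170 = 2 · 5 · 17
lcm takes max exponent of each prime: 2 · 5 · 17² · 23 = 66470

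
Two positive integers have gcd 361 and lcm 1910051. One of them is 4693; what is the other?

Using pq = gcd(p,q)·lcm(p,q) = 361·1910051 = 689528411, we get q = 689528411/4693 = 146927.

146927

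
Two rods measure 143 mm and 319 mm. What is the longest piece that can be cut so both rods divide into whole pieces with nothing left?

143 = 11 · 13
319 = 11 · 29
Common: 11 = 11

11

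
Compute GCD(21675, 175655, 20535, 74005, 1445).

gcd(21675, 175655): 175655 = 8·21675 + 2255; 21675 = 9·2255 + 1380; 2255 = 1·1380 + 875; 1380 = 1·875 + 505; 875 = 1·505 + 370; 505 = 1·370 + 135; 370 = 2·135 + 100; 135 = 1·100 + 35; 100 = 2·35 + 30; 35 = 1·30 + 5; 30 = 6·5 + 0 → 5
gcd(5, 20535): 20535 = 4107·5 + 0 → 5
gcd(5, 74005): 74005 = 14801·5 + 0 → 5
gcd(5, 1445): 1445 = 289·5 + 0 → 5

5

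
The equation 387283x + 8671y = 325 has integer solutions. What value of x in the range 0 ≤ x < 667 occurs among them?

652

Reduce mod 8671: 387283x ≡ 325 (mod 8671). With g = gcd(387283, 8671) = 13 dividing 325, divide through: 29791x ≡ 25 (mod 667).
Since gcd(29791, 667) = 1, x ≡ 25·(29791)⁻¹ ≡ 652 (mod 667). Smallest non-negative: 652.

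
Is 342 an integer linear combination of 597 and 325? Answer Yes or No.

By Bézout, 597s − 325t = 342 has integer solutions iff gcd(597, 325) | 342.
Euclid: 597 = 1·325 + 272; 325 = 1·272 + 53; 272 = 5·53 + 7; 53 = 7·7 + 4; 7 = 1·4 + 3; 4 = 1·3 + 1; 3 = 3·1 + 0. gcd = 1; 342 mod 1 = 0. Yes.

Yes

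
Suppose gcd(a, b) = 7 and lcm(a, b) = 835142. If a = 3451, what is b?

1694

a·b = gcd·lcm = 7·835142 = 5845994, so b = 5845994/3451 = 1694.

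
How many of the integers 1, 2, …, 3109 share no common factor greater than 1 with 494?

1359

494 = 2·13·19. Inclusion–exclusion on these primes:
3109 − ⌊3109/2⌋ − ⌊3109/13⌋ − ⌊3109/19⌋ + ⌊3109/26⌋ + ⌊3109/38⌋ + ⌊3109/247⌋ − ⌊3109/494⌋ = 1359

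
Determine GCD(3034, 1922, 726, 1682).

gcd(3034, 1922): 3034 = 1·1922 + 1112; 1922 = 1·1112 + 810; 1112 = 1·810 + 302; 810 = 2·302 + 206; 302 = 1·206 + 96; 206 = 2·96 + 14; 96 = 6·14 + 12; 14 = 1·12 + 2; 12 = 6·2 + 0 → 2
gcd(2, 726): 726 = 363·2 + 0 → 2
gcd(2, 1682): 1682 = 841·2 + 0 → 2

2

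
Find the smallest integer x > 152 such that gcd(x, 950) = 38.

228

950 = 38·25. Any x with gcd(x, 950) = 38 is a multiple of 38, say 38s, with s coprime to 25.
Need s > 152/38, so s ≥ 5. First s ≥ 5 with gcd(s, 25) = 1 is s = 6. Thus x = 38·6 = 228.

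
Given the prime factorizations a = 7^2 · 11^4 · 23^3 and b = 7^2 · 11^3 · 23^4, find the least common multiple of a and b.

200760451969

max exponent per prime: 7^2 · 11^4 · 23^4 = 200760451969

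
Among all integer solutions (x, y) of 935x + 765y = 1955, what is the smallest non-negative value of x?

Reduce mod 765: 935x ≡ 1955 (mod 765). With g = gcd(935, 765) = 85 dividing 1955, divide through: 11x ≡ 23 (mod 9).
Since gcd(11, 9) = 1, x ≡ 23·(11)⁻¹ ≡ 7 (mod 9). Smallest non-negative: 7.

7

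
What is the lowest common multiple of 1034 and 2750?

gcd first: 2750 = 2·1034 + 682; 1034 = 1·682 + 352; 682 = 1·352 + 330; 352 = 1·330 + 22; 330 = 15·22 + 0 → gcd = 22
lcm = 1034·2750/gcd = 2843500/22 = 129250

129250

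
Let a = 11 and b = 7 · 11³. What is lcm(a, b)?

max exponent per prime: 7 · 11³ = 9317

9317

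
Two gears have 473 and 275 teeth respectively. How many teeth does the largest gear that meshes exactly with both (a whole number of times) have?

473 = 11 · 43
275 = 5² · 11
Common: 11 = 11

11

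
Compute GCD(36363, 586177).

17

Euclid: 586177 = 16·36363 + 4369; 36363 = 8·4369 + 1411; 4369 = 3·1411 + 136; 1411 = 10·136 + 51; 136 = 2·51 + 34; 51 = 1·34 + 17; 34 = 2·17 + 0. Last nonzero remainder: 17.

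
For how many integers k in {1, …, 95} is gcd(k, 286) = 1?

40

286 = 2·11·13. Inclusion–exclusion on these primes:
95 − ⌊95/2⌋ − ⌊95/11⌋ − ⌊95/13⌋ + ⌊95/22⌋ + ⌊95/26⌋ + ⌊95/143⌋ − ⌊95/286⌋ = 40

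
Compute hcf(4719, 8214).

Euclid: 8214 = 1·4719 + 3495; 4719 = 1·3495 + 1224; 3495 = 2·1224 + 1047; 1224 = 1·1047 + 177; 1047 = 5·177 + 162; 177 = 1·162 + 15; 162 = 10·15 + 12; 15 = 1·12 + 3; 12 = 4·3 + 0. Last nonzero remainder: 3.

3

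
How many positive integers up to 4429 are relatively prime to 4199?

4199 = 13·17·19. Inclusion–exclusion on these primes:
4429 − ⌊4429/13⌋ − ⌊4429/17⌋ − ⌊4429/19⌋ + ⌊4429/221⌋ + ⌊4429/247⌋ + ⌊4429/323⌋ − ⌊4429/4199⌋ = 3645

3645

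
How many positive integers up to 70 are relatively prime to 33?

43

Prime factors of 33: 3, 11. Count integers ≤ 70 divisible by none of them.
By inclusion–exclusion: 70 − ⌊70/3⌋ − ⌊70/11⌋ + ⌊70/33⌋ = 43.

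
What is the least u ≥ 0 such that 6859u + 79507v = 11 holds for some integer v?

Reduce mod 79507: 6859u ≡ 11 (mod 79507). With g = gcd(6859, 79507) = 1 dividing 11, divide through: 6859u ≡ 11 (mod 79507).
Since gcd(6859, 79507) = 1, u ≡ 11·(6859)⁻¹ ≡ 77293 (mod 79507). Smallest non-negative: 77293.

77293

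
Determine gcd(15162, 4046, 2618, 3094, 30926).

14

gcd(15162, 4046): 15162 = 3·4046 + 3024; 4046 = 1·3024 + 1022; 3024 = 2·1022 + 980; 1022 = 1·980 + 42; 980 = 23·42 + 14; 42 = 3·14 + 0 → 14
gcd(14, 2618): 2618 = 187·14 + 0 → 14
gcd(14, 3094): 3094 = 221·14 + 0 → 14
gcd(14, 30926): 30926 = 2209·14 + 0 → 14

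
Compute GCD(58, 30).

2

Euclid: 58 = 1·30 + 28; 30 = 1·28 + 2; 28 = 14·2 + 0. Last nonzero remainder: 2.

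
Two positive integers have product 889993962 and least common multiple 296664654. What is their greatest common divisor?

3

gcd·lcm = product, so gcd = 889993962/296664654 = 3.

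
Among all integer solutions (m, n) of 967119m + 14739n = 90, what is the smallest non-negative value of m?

Euclid: 967119 = 65·14739 + 9084; 14739 = 1·9084 + 5655; 9084 = 1·5655 + 3429; 5655 = 1·3429 + 2226; 3429 = 1·2226 + 1203; 2226 = 1·1203 + 1023; 1203 = 1·1023 + 180; 1023 = 5·180 + 123; 180 = 1·123 + 57; 123 = 2·57 + 9; 57 = 6·9 + 3; 9 = 3·3 + 0 → gcd = 3; 90 = 3·30.
Back-substitution yields 967119·(1556) + 14739·(-102099) = 3, so one solution is m = 1556·30 = 46680, n = -102099·30 = -3062970.
Solutions in m differ by 14739/3 = 4913; the one in [0, 4913) is 46680 mod 4913 = 2463.

2463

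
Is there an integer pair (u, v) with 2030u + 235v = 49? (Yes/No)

gcd(2030, 235): 2030 = 8·235 + 150; 235 = 1·150 + 85; 150 = 1·85 + 65; 85 = 1·65 + 20; 65 = 3·20 + 5; 20 = 4·5 + 0 → 5
5 does not divide 49, so a solution does not exist.

No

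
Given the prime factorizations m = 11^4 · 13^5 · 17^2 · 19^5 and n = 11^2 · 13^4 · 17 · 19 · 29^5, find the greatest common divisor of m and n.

1116249563

min exponent per shared prime: 11^2 · 13^4 · 17 · 19 = 1116249563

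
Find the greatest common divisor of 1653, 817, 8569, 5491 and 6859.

gcd(1653, 817): 1653 = 2·817 + 19; 817 = 43·19 + 0 → 19
gcd(19, 8569): 8569 = 451·19 + 0 → 19
gcd(19, 5491): 5491 = 289·19 + 0 → 19
gcd(19, 6859): 6859 = 361·19 + 0 → 19

19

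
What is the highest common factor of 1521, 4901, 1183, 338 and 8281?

169

1521 = 3² · 13²; 4901 = 13² · 29; 1183 = 7 · 13²; 338 = 2 · 13²; 8281 = 7² · 13²
gcd takes min exponent of each prime: 13² = 169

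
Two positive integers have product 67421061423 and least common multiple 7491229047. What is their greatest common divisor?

9

gcd·lcm = product, so gcd = 67421061423/7491229047 = 9.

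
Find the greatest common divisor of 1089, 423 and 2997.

9

1089 = 3² · 11²; 423 = 3² · 47; 2997 = 3⁴ · 37
gcd takes min exponent of each prime: 3² = 9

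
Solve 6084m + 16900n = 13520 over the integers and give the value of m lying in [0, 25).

Reduce mod 16900: 6084m ≡ 13520 (mod 16900). With g = gcd(6084, 16900) = 676 dividing 13520, divide through: 9m ≡ 20 (mod 25).
Since gcd(9, 25) = 1, m ≡ 20·(9)⁻¹ ≡ 5 (mod 25). Smallest non-negative: 5.

5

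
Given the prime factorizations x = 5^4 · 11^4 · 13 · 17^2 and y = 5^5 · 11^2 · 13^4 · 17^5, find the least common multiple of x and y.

max exponent per prime: 5^5 · 11^4 · 13^4 · 17^5 = 1855405238472053125

1855405238472053125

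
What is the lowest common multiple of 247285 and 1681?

415686085

247285 = 5 · 19² · 137; 1681 = 41²
max exponents: 5 · 19² · 41² · 137 = 415686085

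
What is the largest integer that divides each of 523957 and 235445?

Euclid: 523957 = 2·235445 + 53067; 235445 = 4·53067 + 23177; 53067 = 2·23177 + 6713; 23177 = 3·6713 + 3038; 6713 = 2·3038 + 637; 3038 = 4·637 + 490; 637 = 1·490 + 147; 490 = 3·147 + 49; 147 = 3·49 + 0. Last nonzero remainder: 49.

49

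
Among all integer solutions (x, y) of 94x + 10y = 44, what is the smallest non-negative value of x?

Reduce mod 10: 94x ≡ 44 (mod 10). With g = gcd(94, 10) = 2 dividing 44, divide through: 47x ≡ 22 (mod 5).
Since gcd(47, 5) = 1, x ≡ 22·(47)⁻¹ ≡ 1 (mod 5). Smallest non-negative: 1.

1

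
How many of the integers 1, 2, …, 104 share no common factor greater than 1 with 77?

Prime factors of 77: 7, 11. Count integers ≤ 104 divisible by none of them.
By inclusion–exclusion: 104 − ⌊104/7⌋ − ⌊104/11⌋ + ⌊104/77⌋ = 82.

82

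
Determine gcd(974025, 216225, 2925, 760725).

225

974025 = 3⁴ · 5² · 13 · 37; 216225 = 3² · 5² · 31²; 2925 = 3² · 5² · 13; 760725 = 3³ · 5² · 7² · 23
gcd takes min exponent of each prime: 3² · 5² = 225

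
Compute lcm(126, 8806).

79254

126 = 2 · 3² · 7; 8806 = 2 · 7 · 17 · 37
max exponents: 2 · 3² · 7 · 17 · 37 = 79254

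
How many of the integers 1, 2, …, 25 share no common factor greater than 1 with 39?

Prime factors of 39: 3, 13. Count integers ≤ 25 divisible by none of them.
By inclusion–exclusion: 25 − ⌊25/3⌋ − ⌊25/13⌋ + ⌊25/39⌋ = 16.

16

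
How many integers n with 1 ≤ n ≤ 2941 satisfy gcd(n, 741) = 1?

1715

Prime factors of 741: 3, 13, 19. Count integers ≤ 2941 divisible by none of them.
By inclusion–exclusion: 2941 − ⌊2941/3⌋ − ⌊2941/13⌋ − ⌊2941/19⌋ + ⌊2941/39⌋ + ⌊2941/57⌋ + ⌊2941/247⌋ − ⌊2941/741⌋ = 1715.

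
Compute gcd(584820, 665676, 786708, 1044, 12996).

gcd(584820, 665676): 665676 = 1·584820 + 80856; 584820 = 7·80856 + 18828; 80856 = 4·18828 + 5544; 18828 = 3·5544 + 2196; 5544 = 2·2196 + 1152; 2196 = 1·1152 + 1044; 1152 = 1·1044 + 108; 1044 = 9·108 + 72; 108 = 1·72 + 36; 72 = 2·36 + 0 → 36
gcd(36, 786708): 786708 = 21853·36 + 0 → 36
gcd(36, 1044): 1044 = 29·36 + 0 → 36
gcd(36, 12996): 12996 = 361·36 + 0 → 36

36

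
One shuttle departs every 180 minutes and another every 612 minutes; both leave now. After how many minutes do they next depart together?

180 = 2² · 3² · 5; 612 = 2² · 3² · 17
max exponents: 2² · 3² · 5 · 17 = 3060

3060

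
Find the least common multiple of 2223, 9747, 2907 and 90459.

1139512023

lcm(2223, 9747) = 2223·9747/gcd = 21667581/171 = 126711
lcm(126711, 2907) = 126711·2907/gcd = 368348877/171 = 2154087
lcm(2154087, 90459) = 2154087·90459/gcd = 194856555933/171 = 1139512023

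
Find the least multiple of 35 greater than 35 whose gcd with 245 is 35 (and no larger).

245 = 35·7. Any m with gcd(m, 245) = 35 is a multiple of 35, say 35s, with s coprime to 7.
Need s > 35/35, so s ≥ 2. First s ≥ 2 with gcd(s, 7) = 1 is s = 2. Thus m = 35·2 = 70.

70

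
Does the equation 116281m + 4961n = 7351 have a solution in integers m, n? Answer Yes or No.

By Bézout, 116281m + 4961n = 7351 has integer solutions iff gcd(116281, 4961) | 7351.
Euclid: 116281 = 23·4961 + 2178; 4961 = 2·2178 + 605; 2178 = 3·605 + 363; 605 = 1·363 + 242; 363 = 1·242 + 121; 242 = 2·121 + 0. gcd = 121; 7351 mod 121 = 91. No.

No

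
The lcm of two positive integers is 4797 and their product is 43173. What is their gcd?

gcd·lcm = product, so gcd = 43173/4797 = 9.

9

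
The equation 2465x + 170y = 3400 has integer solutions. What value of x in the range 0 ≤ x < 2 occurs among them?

0

Reduce mod 170: 2465x ≡ 3400 (mod 170). With g = gcd(2465, 170) = 85 dividing 3400, divide through: 29x ≡ 40 (mod 2).
Since gcd(29, 2) = 1, x ≡ 40·(29)⁻¹ ≡ 0 (mod 2). Smallest non-negative: 0.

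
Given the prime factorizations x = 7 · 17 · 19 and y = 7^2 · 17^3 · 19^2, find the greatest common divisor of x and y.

2261

min exponent per shared prime: 7 · 17 · 19 = 2261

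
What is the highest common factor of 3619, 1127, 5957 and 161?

7

3619 = 7 · 11 · 47; 1127 = 7² · 23; 5957 = 7 · 23 · 37; 161 = 7 · 23
gcd takes min exponent of each prime: 7 = 7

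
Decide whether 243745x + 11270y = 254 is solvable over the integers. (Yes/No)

gcd(243745, 11270): 243745 = 21·11270 + 7075; 11270 = 1·7075 + 4195; 7075 = 1·4195 + 2880; 4195 = 1·2880 + 1315; 2880 = 2·1315 + 250; 1315 = 5·250 + 65; 250 = 3·65 + 55; 65 = 1·55 + 10; 55 = 5·10 + 5; 10 = 2·5 + 0 → 5
5 does not divide 254, so a solution does not exist.

No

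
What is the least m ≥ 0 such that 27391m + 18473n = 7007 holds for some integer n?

7

Euclid: 27391 = 1·18473 + 8918; 18473 = 2·8918 + 637; 8918 = 14·637 + 0 → gcd = 637; 7007 = 637·11.
Back-substitution yields 27391·(-2) + 18473·(3) = 637, so one solution is m = -2·11 = -22, n = 3·11 = 33.
Solutions in m differ by 18473/637 = 29; the one in [0, 29) is -22 mod 29 = 7.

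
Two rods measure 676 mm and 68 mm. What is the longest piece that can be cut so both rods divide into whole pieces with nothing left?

4

Euclid: 676 = 9·68 + 64; 68 = 1·64 + 4; 64 = 16·4 + 0. Last nonzero remainder: 4.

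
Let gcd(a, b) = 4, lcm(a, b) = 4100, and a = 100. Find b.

Using ab = gcd(a,b)·lcm(a,b) = 4·4100 = 16400, we get b = 16400/100 = 164.

164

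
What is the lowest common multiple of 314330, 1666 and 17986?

8147747930

314330 = 2 · 5 · 17 · 43²; 1666 = 2 · 7² · 17; 17986 = 2 · 17 · 23²
lcm takes max exponent of each prime: 2 · 5 · 7² · 17 · 23² · 43² = 8147747930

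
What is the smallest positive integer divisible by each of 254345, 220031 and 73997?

1965425807345

254345 = 5 · 7 · 13² · 43; 220031 = 7 · 17 · 43²; 73997 = 7 · 11 · 31²
lcm takes max exponent of each prime: 5 · 7 · 11 · 13² · 17 · 31² · 43² = 1965425807345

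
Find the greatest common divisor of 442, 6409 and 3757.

221

gcd(442, 6409): 6409 = 14·442 + 221; 442 = 2·221 + 0 → 221
gcd(221, 3757): 3757 = 17·221 + 0 → 221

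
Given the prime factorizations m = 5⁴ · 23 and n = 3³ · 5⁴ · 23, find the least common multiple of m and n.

388125

max exponent per prime: 3³ · 5⁴ · 23 = 388125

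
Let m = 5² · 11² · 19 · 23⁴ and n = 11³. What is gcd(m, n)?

121

min exponent per shared prime: 11² = 121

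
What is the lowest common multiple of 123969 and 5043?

208391889

gcd first: 123969 = 24·5043 + 2937; 5043 = 1·2937 + 2106; 2937 = 1·2106 + 831; 2106 = 2·831 + 444; 831 = 1·444 + 387; 444 = 1·387 + 57; 387 = 6·57 + 45; 57 = 1·45 + 12; 45 = 3·12 + 9; 12 = 1·9 + 3; 9 = 3·3 + 0 → gcd = 3
lcm = 123969·5043/gcd = 625175667/3 = 208391889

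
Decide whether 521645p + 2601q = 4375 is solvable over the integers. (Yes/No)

No

gcd(521645, 2601): 521645 = 200·2601 + 1445; 2601 = 1·1445 + 1156; 1445 = 1·1156 + 289; 1156 = 4·289 + 0 → 289
289 does not divide 4375, so a solution does not exist.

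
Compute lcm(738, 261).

21402

gcd first: 738 = 2·261 + 216; 261 = 1·216 + 45; 216 = 4·45 + 36; 45 = 1·36 + 9; 36 = 4·9 + 0 → gcd = 9
lcm = 738·261/gcd = 192618/9 = 21402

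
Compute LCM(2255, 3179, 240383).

lcm(2255, 3179) = 2255·3179/gcd = 7168645/11 = 651695
lcm(651695, 240383) = 651695·240383/gcd = 156656399185/451 = 347353435

347353435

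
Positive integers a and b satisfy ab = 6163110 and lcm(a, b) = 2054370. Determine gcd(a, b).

3

From gcd × lcm = ab: gcd = 6163110 / 2054370 = 3.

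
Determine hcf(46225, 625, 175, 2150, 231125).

25

gcd(46225, 625): 46225 = 73·625 + 600; 625 = 1·600 + 25; 600 = 24·25 + 0 → 25
gcd(25, 175): 175 = 7·25 + 0 → 25
gcd(25, 2150): 2150 = 86·25 + 0 → 25
gcd(25, 231125): 231125 = 9245·25 + 0 → 25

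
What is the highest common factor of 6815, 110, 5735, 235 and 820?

6815 = 5 · 29 · 47; 110 = 2 · 5 · 11; 5735 = 5 · 31 · 37; 235 = 5 · 47; 820 = 2² · 5 · 41
gcd takes min exponent of each prime: 5 = 5

5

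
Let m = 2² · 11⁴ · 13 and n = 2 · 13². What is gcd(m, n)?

min exponent per shared prime: 2 · 13 = 26

26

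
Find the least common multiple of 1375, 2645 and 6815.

1375 = 5³ · 11; 2645 = 5 · 23²; 6815 = 5 · 29 · 47
lcm takes max exponent of each prime: 5³ · 11 · 23² · 29 · 47 = 991412125

991412125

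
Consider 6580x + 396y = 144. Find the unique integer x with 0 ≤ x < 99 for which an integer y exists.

72

Reduce mod 396: 6580x ≡ 144 (mod 396). With g = gcd(6580, 396) = 4 dividing 144, divide through: 1645x ≡ 36 (mod 99).
Since gcd(1645, 99) = 1, x ≡ 36·(1645)⁻¹ ≡ 72 (mod 99). Smallest non-negative: 72.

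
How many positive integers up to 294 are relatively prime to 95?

Prime factors of 95: 5, 19. Count integers ≤ 294 divisible by none of them.
By inclusion–exclusion: 294 − ⌊294/5⌋ − ⌊294/19⌋ + ⌊294/95⌋ = 224.

224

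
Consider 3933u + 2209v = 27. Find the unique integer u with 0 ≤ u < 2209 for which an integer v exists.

1380

Reduce mod 2209: 3933u ≡ 27 (mod 2209). With g = gcd(3933, 2209) = 1 dividing 27, divide through: 3933u ≡ 27 (mod 2209).
Since gcd(3933, 2209) = 1, u ≡ 27·(3933)⁻¹ ≡ 1380 (mod 2209). Smallest non-negative: 1380.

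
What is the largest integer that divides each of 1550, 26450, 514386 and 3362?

2

gcd(1550, 26450): 26450 = 17·1550 + 100; 1550 = 15·100 + 50; 100 = 2·50 + 0 → 50
gcd(50, 514386): 514386 = 10287·50 + 36; 50 = 1·36 + 14; 36 = 2·14 + 8; 14 = 1·8 + 6; 8 = 1·6 + 2; 6 = 3·2 + 0 → 2
gcd(2, 3362): 3362 = 1681·2 + 0 → 2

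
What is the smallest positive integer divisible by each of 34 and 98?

1666

gcd first: 98 = 2·34 + 30; 34 = 1·30 + 4; 30 = 7·4 + 2; 4 = 2·2 + 0 → gcd = 2
lcm = 34·98/gcd = 3332/2 = 1666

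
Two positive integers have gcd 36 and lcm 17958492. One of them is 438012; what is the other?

p·q = gcd·lcm = 36·17958492 = 646505712, so q = 646505712/438012 = 1476.

1476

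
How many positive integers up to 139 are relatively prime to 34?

Prime factors of 34: 2, 17. Count integers ≤ 139 divisible by none of them.
By inclusion–exclusion: 139 − ⌊139/2⌋ − ⌊139/17⌋ + ⌊139/34⌋ = 66.

66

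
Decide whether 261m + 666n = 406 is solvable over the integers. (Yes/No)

gcd(261, 666): 666 = 2·261 + 144; 261 = 1·144 + 117; 144 = 1·117 + 27; 117 = 4·27 + 9; 27 = 3·9 + 0 → 9
9 does not divide 406, so a solution does not exist.

No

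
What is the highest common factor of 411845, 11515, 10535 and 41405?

gcd(411845, 11515): 411845 = 35·11515 + 8820; 11515 = 1·8820 + 2695; 8820 = 3·2695 + 735; 2695 = 3·735 + 490; 735 = 1·490 + 245; 490 = 2·245 + 0 → 245
gcd(245, 10535): 10535 = 43·245 + 0 → 245
gcd(245, 41405): 41405 = 169·245 + 0 → 245

245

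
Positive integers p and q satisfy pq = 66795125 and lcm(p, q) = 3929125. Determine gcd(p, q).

17

gcd·lcm = product, so gcd = 66795125/3929125 = 17.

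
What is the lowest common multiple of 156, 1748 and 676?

156 = 2² · 3 · 13; 1748 = 2² · 19 · 23; 676 = 2² · 13²
lcm takes max exponent of each prime: 2² · 3 · 13² · 19 · 23 = 886236

886236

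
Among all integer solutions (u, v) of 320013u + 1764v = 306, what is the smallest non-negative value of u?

194

Euclid: 320013 = 181·1764 + 729; 1764 = 2·729 + 306; 729 = 2·306 + 117; 306 = 2·117 + 72; 117 = 1·72 + 45; 72 = 1·45 + 27; 45 = 1·27 + 18; 27 = 1·18 + 9; 18 = 2·9 + 0 → gcd = 9; 306 = 9·34.
Back-substitution yields 320013·(-75) + 1764·(13606) = 9, so one solution is u = -75·34 = -2550, v = 13606·34 = 462604.
Solutions in u differ by 1764/9 = 196; the one in [0, 196) is -2550 mod 196 = 194.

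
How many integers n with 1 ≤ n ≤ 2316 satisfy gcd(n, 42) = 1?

Prime factors of 42: 2, 3, 7. Count integers ≤ 2316 divisible by none of them.
By inclusion–exclusion: 2316 − ⌊2316/2⌋ − ⌊2316/3⌋ − ⌊2316/7⌋ + ⌊2316/6⌋ + ⌊2316/14⌋ + ⌊2316/21⌋ − ⌊2316/42⌋ = 662.

662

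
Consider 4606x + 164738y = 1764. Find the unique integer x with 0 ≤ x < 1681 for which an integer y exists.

823

Reduce mod 164738: 4606x ≡ 1764 (mod 164738). With g = gcd(4606, 164738) = 98 dividing 1764, divide through: 47x ≡ 18 (mod 1681).
Since gcd(47, 1681) = 1, x ≡ 18·(47)⁻¹ ≡ 823 (mod 1681). Smallest non-negative: 823.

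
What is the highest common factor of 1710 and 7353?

1710 = 2 · 3² · 5 · 19
7353 = 3² · 19 · 43
Common: 3² · 19 = 171

171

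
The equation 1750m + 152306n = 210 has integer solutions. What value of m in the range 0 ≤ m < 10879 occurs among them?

7833

Reduce mod 152306: 1750m ≡ 210 (mod 152306). With g = gcd(1750, 152306) = 14 dividing 210, divide through: 125m ≡ 15 (mod 10879).
Since gcd(125, 10879) = 1, m ≡ 15·(125)⁻¹ ≡ 7833 (mod 10879). Smallest non-negative: 7833.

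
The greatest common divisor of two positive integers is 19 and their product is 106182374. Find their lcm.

5588546

Since gcd(a,b)·lcm(a,b) = ab, lcm = 106182374/19 = 5588546.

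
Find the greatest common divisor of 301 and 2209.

1

Euclid: 2209 = 7·301 + 102; 301 = 2·102 + 97; 102 = 1·97 + 5; 97 = 19·5 + 2; 5 = 2·2 + 1; 2 = 2·1 + 0. Last nonzero remainder: 1.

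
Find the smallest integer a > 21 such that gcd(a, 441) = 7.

Multiples of 7 above 21: 7·4, 7·5, … . Need the cofactor coprime to 441/7 = 63.
Checking s = 4, 5, … the first with gcd(s, 63) = 1 is s = 4, giving 28.

28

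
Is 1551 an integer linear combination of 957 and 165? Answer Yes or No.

Yes

gcd(957, 165): 957 = 5·165 + 132; 165 = 1·132 + 33; 132 = 4·33 + 0 → 33
33 divides 1551, so a solution exists.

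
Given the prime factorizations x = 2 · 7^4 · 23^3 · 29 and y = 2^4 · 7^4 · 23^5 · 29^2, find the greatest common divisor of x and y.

1694352086

min exponent per shared prime: 2 · 7^4 · 23^3 · 29 = 1694352086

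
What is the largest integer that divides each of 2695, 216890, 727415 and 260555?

gcd(2695, 216890): 216890 = 80·2695 + 1290; 2695 = 2·1290 + 115; 1290 = 11·115 + 25; 115 = 4·25 + 15; 25 = 1·15 + 10; 15 = 1·10 + 5; 10 = 2·5 + 0 → 5
gcd(5, 727415): 727415 = 145483·5 + 0 → 5
gcd(5, 260555): 260555 = 52111·5 + 0 → 5

5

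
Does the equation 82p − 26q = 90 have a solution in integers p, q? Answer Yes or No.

Yes

By Bézout, 82p − 26q = 90 has integer solutions iff gcd(82, 26) | 90.
Euclid: 82 = 3·26 + 4; 26 = 6·4 + 2; 4 = 2·2 + 0. gcd = 2; 90 mod 2 = 0. Yes.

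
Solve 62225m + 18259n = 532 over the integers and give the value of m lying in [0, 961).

gcd(62225, 18259) = 19 (Euclid: 62225 = 3·18259 + 7448; 18259 = 2·7448 + 3363; 7448 = 2·3363 + 722; 3363 = 4·722 + 475; 722 = 1·475 + 247; 475 = 1·247 + 228; 247 = 1·228 + 19; 228 = 12·19 + 0), and 19 | 532.
Extended Euclid: 62225·(76) + 18259·(-259) = 19. Scale by 28: m₀ = 2128.
General solution m = m₀ + 961t; reducing mod 961 gives m = 206 (and n = -702).

206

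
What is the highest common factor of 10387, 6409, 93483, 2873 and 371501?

221

10387 = 13 · 17 · 47; 6409 = 13 · 17 · 29; 93483 = 3² · 13 · 17 · 47; 2873 = 13² · 17; 371501 = 13 · 17 · 41²
gcd takes min exponent of each prime: 13 · 17 = 221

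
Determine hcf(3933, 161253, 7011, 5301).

gcd(3933, 161253): 161253 = 41·3933 + 0 → 3933
gcd(3933, 7011): 7011 = 1·3933 + 3078; 3933 = 1·3078 + 855; 3078 = 3·855 + 513; 855 = 1·513 + 342; 513 = 1·342 + 171; 342 = 2·171 + 0 → 171
gcd(171, 5301): 5301 = 31·171 + 0 → 171

171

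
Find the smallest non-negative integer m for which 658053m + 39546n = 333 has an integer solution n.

Euclid: 658053 = 16·39546 + 25317; 39546 = 1·25317 + 14229; 25317 = 1·14229 + 11088; 14229 = 1·11088 + 3141; 11088 = 3·3141 + 1665; 3141 = 1·1665 + 1476; 1665 = 1·1476 + 189; 1476 = 7·189 + 153; 189 = 1·153 + 36; 153 = 4·36 + 9; 36 = 4·9 + 0 → gcd = 9; 333 = 9·37.
Back-substitution yields 658053·(-1045) + 39546·(17389) = 9, so one solution is m = -1045·37 = -38665, n = 17389·37 = 643393.
Solutions in m differ by 39546/9 = 4394; the one in [0, 4394) is -38665 mod 4394 = 881.

881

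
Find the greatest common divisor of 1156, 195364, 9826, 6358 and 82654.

gcd(1156, 195364): 195364 = 169·1156 + 0 → 1156
gcd(1156, 9826): 9826 = 8·1156 + 578; 1156 = 2·578 + 0 → 578
gcd(578, 6358): 6358 = 11·578 + 0 → 578
gcd(578, 82654): 82654 = 143·578 + 0 → 578

578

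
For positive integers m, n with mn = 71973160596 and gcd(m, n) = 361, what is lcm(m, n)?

gcd·lcm = product, so lcm = 71973160596/361 = 199371636.

199371636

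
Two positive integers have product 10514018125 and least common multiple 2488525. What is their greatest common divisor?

gcd·lcm = product, so gcd = 10514018125/2488525 = 4225.

4225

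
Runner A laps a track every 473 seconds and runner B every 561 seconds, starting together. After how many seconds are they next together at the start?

gcd first: 561 = 1·473 + 88; 473 = 5·88 + 33; 88 = 2·33 + 22; 33 = 1·22 + 11; 22 = 2·11 + 0 → gcd = 11
lcm = 473·561/gcd = 265353/11 = 24123

24123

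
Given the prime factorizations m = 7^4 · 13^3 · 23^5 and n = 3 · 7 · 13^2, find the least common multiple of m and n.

max exponent per prime: 3 · 7^4 · 13^3 · 23^5 = 101855070047913

101855070047913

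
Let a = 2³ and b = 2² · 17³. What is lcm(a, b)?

39304

max exponent per prime: 2³ · 17³ = 39304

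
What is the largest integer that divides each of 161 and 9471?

7

161 = 7 · 23
9471 = 3 · 7 · 11 · 41
Common: 7 = 7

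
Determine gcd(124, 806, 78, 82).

2

gcd(124, 806): 806 = 6·124 + 62; 124 = 2·62 + 0 → 62
gcd(62, 78): 78 = 1·62 + 16; 62 = 3·16 + 14; 16 = 1·14 + 2; 14 = 7·2 + 0 → 2
gcd(2, 82): 82 = 41·2 + 0 → 2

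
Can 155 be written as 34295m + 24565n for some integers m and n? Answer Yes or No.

gcd(34295, 24565): 34295 = 1·24565 + 9730; 24565 = 2·9730 + 5105; 9730 = 1·5105 + 4625; 5105 = 1·4625 + 480; 4625 = 9·480 + 305; 480 = 1·305 + 175; 305 = 1·175 + 130; 175 = 1·130 + 45; 130 = 2·45 + 40; 45 = 1·40 + 5; 40 = 8·5 + 0 → 5
5 divides 155, so a solution exists.

Yes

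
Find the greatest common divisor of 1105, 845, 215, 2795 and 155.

5

gcd(1105, 845): 1105 = 1·845 + 260; 845 = 3·260 + 65; 260 = 4·65 + 0 → 65
gcd(65, 215): 215 = 3·65 + 20; 65 = 3·20 + 5; 20 = 4·5 + 0 → 5
gcd(5, 2795): 2795 = 559·5 + 0 → 5
gcd(5, 155): 155 = 31·5 + 0 → 5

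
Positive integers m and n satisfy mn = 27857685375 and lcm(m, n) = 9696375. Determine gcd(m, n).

2873

gcd·lcm = product, so gcd = 27857685375/9696375 = 2873.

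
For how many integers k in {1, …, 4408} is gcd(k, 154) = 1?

1718

Prime factors of 154: 2, 7, 11. Count integers ≤ 4408 divisible by none of them.
By inclusion–exclusion: 4408 − ⌊4408/2⌋ − ⌊4408/7⌋ − ⌊4408/11⌋ + ⌊4408/14⌋ + ⌊4408/22⌋ + ⌊4408/77⌋ − ⌊4408/154⌋ = 1718.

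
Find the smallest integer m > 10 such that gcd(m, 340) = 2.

340 = 2·170. Any m with gcd(m, 340) = 2 is a multiple of 2, say 2s, with s coprime to 170.
Need s > 10/2, so s ≥ 6. First s ≥ 6 with gcd(s, 170) = 1 is s = 7. Thus m = 2·7 = 14.

14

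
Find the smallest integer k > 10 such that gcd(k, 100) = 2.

14

gcd(k, 100) = 2 forces 2 | k; write k = 2s. Then gcd(2s, 2·50) = 2·gcd(s, 50), so need gcd(s, 50) = 1.
2s > 10 gives s ≥ 6. The least s ≥ 6 coprime to 50 is 7, so k = 2·7 = 14.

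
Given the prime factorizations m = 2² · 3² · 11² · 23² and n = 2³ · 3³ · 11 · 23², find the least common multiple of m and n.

max exponent per prime: 2³ · 3³ · 11² · 23² = 13825944

13825944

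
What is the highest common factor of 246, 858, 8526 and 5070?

6

gcd(246, 858): 858 = 3·246 + 120; 246 = 2·120 + 6; 120 = 20·6 + 0 → 6
gcd(6, 8526): 8526 = 1421·6 + 0 → 6
gcd(6, 5070): 5070 = 845·6 + 0 → 6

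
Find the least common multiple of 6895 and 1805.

2489095

gcd first: 6895 = 3·1805 + 1480; 1805 = 1·1480 + 325; 1480 = 4·325 + 180; 325 = 1·180 + 145; 180 = 1·145 + 35; 145 = 4·35 + 5; 35 = 7·5 + 0 → gcd = 5
lcm = 6895·1805/gcd = 12445475/5 = 2489095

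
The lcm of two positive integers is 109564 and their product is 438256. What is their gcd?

From gcd × lcm = uv: gcd = 438256 / 109564 = 4.

4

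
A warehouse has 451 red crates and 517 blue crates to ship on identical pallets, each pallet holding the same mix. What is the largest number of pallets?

11

451 = 11 · 41
517 = 11 · 47
Common: 11 = 11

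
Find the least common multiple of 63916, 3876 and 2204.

63916 = 2² · 19 · 29²; 3876 = 2² · 3 · 17 · 19; 2204 = 2² · 19 · 29
lcm takes max exponent of each prime: 2² · 3 · 17 · 19 · 29² = 3259716

3259716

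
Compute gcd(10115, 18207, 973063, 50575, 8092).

2023

gcd(10115, 18207): 18207 = 1·10115 + 8092; 10115 = 1·8092 + 2023; 8092 = 4·2023 + 0 → 2023
gcd(2023, 973063): 973063 = 481·2023 + 0 → 2023
gcd(2023, 50575): 50575 = 25·2023 + 0 → 2023
gcd(2023, 8092): 8092 = 4·2023 + 0 → 2023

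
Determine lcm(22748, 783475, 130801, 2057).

lcm(22748, 783475) = 22748·783475/gcd = 17822489300/121 = 147293300
lcm(147293300, 130801) = 147293300·130801/gcd = 19266110933300/5687 = 3387745900
lcm(3387745900, 2057) = 3387745900·2057/gcd = 6968593316300/121 = 57591680300

57591680300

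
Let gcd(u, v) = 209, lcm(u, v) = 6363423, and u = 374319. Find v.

3553

u·v = gcd·lcm = 209·6363423 = 1329955407, so v = 1329955407/374319 = 3553.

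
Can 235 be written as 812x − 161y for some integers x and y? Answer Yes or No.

By Bézout, 812x − 161y = 235 has integer solutions iff gcd(812, 161) | 235.
Euclid: 812 = 5·161 + 7; 161 = 23·7 + 0. gcd = 7; 235 mod 7 = 4. No.

No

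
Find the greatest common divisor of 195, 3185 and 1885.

gcd(195, 3185): 3185 = 16·195 + 65; 195 = 3·65 + 0 → 65
gcd(65, 1885): 1885 = 29·65 + 0 → 65

65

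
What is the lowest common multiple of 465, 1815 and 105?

393855

lcm(465, 1815) = 465·1815/gcd = 843975/15 = 56265
lcm(56265, 105) = 56265·105/gcd = 5907825/15 = 393855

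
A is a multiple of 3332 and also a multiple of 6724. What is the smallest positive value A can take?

5601092

3332 = 2² · 7² · 17; 6724 = 2² · 41²
max exponents: 2² · 7² · 17 · 41² = 5601092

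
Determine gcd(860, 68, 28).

4

860 = 2² · 5 · 43; 68 = 2² · 17; 28 = 2² · 7
gcd takes min exponent of each prime: 2² = 4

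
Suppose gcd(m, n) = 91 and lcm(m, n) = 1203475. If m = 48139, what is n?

m·n = gcd·lcm = 91·1203475 = 109516225, so n = 109516225/48139 = 2275.

2275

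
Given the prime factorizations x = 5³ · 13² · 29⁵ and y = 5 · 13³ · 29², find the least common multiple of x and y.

max exponent per prime: 5³ · 13³ · 29⁵ = 5632874294125

5632874294125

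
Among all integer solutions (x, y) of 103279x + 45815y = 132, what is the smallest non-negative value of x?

118

gcd(103279, 45815) = 11 (Euclid: 103279 = 2·45815 + 11649; 45815 = 3·11649 + 10868; 11649 = 1·10868 + 781; 10868 = 13·781 + 715; 781 = 1·715 + 66; 715 = 10·66 + 55; 66 = 1·55 + 11; 55 = 5·11 + 0), and 11 | 132.
Extended Euclid: 103279·(704) + 45815·(-1587) = 11. Scale by 12: x₀ = 8448.
General solution x = x₀ + 4165t; reducing mod 4165 gives x = 118 (and y = -266).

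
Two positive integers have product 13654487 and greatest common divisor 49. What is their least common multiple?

278663

gcd·lcm = product, so lcm = 13654487/49 = 278663.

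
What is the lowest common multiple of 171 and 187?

171 = 3² · 19; 187 = 11 · 17
max exponents: 3² · 11 · 17 · 19 = 31977

31977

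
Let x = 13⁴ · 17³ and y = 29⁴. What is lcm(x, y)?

max exponent per prime: 13⁴ · 17³ · 29⁴ = 99245806425233

99245806425233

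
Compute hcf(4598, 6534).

242

4598 = 2 · 11² · 19
6534 = 2 · 3³ · 11²
Common: 2 · 11² = 242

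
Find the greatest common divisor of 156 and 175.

1

Euclid: 175 = 1·156 + 19; 156 = 8·19 + 4; 19 = 4·4 + 3; 4 = 1·3 + 1; 3 = 3·1 + 0. Last nonzero remainder: 1.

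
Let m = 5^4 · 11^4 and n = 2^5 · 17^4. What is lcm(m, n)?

24456619220000

max exponent per prime: 2^5 · 5^4 · 11^4 · 17^4 = 24456619220000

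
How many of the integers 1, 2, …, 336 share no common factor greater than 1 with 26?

26 = 2·13. Inclusion–exclusion on these primes:
336 − ⌊336/2⌋ − ⌊336/13⌋ + ⌊336/26⌋ = 155

155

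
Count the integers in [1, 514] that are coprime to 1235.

360

1235 = 5·13·19. Inclusion–exclusion on these primes:
514 − ⌊514/5⌋ − ⌊514/13⌋ − ⌊514/19⌋ + ⌊514/65⌋ + ⌊514/95⌋ + ⌊514/247⌋ − ⌊514/1235⌋ = 360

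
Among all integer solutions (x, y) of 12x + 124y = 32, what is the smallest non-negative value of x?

13

gcd(12, 124) = 4 (Euclid: 124 = 10·12 + 4; 12 = 3·4 + 0), and 4 | 32.
Extended Euclid: 12·(-10) + 124·(1) = 4. Scale by 8: x₀ = -80.
General solution x = x₀ + 31t; reducing mod 31 gives x = 13 (and y = -1).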